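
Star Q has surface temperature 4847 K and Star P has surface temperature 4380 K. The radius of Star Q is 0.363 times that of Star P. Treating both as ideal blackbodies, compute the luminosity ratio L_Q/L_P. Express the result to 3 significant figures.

L ∝ R²T⁴, so L_Q/L_P = (R_Q/R_P)²(T_Q/T_P)⁴ = (0.363)² × (4847/4380)⁴ = 0.131769 × 1.49967 = 0.198.

L_Q/L_P ≈ 0.198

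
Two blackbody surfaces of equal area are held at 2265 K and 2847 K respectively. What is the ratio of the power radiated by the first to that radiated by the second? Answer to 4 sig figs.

P₁/P₂ ≈ 0.4006

With equal areas, P₁/P₂ = (T₁/T₂)⁴ = (2265/2847)⁴ = 0.4006.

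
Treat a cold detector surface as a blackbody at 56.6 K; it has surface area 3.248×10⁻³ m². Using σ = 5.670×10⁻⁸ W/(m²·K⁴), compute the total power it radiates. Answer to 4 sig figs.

P ≈ 1.890×10⁻³ W

Area A = 3.248×10⁻³ m².
P = σAT⁴ = 5.670×10⁻⁸ × 3.248×10⁻³ × (56.6)⁴ = 1.890×10⁻³ W.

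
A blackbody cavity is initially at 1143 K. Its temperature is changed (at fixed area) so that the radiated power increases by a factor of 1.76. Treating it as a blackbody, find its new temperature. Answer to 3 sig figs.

T₂ ≈ 1.32×10³ K

P ∝ T⁴, so T₂/T₁ = (P₂/P₁)^(1/4) = (1.76)^(1/4) = 1.15180.
T₂ = 1143 × 1.15180 = 1.32×10³ K.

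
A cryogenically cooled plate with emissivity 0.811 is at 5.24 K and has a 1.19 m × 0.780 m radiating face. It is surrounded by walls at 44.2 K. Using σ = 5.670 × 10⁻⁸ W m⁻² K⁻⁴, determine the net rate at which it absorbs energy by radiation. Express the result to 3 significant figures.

Area A = 1.19 × 0.780 = 0.9282 m².
Net radiated power P_net = εσA(T⁴ − T₀⁴) = 0.811×5.670×10⁻⁸×0.9282×(5.24⁴ − 44.2⁴).
T⁴ − T₀⁴ = 753.920 − 3.81671×10⁶ = -3.81596×10⁶ K⁴, so P_net = -0.163 W — negative, meaning a net gain of 0.163 W.

Net gain ≈ 0.163 W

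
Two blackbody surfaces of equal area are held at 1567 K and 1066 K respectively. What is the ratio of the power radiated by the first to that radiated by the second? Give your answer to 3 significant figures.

P₁/P₂ ≈ 4.67

With equal areas, P₁/P₂ = (T₁/T₂)⁴ = (1567/1066)⁴ = 4.67.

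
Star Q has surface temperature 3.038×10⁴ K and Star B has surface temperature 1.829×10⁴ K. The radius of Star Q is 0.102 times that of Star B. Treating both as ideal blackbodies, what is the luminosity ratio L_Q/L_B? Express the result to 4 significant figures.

L ∝ R²T⁴, so L_Q/L_B = (R_Q/R_B)²(T_Q/T_B)⁴ = (0.102)² × (3.038×10⁴/1.829×10⁴)⁴ = 0.010404 × 7.61196 = 0.07919.

L_Q/L_B ≈ 0.07919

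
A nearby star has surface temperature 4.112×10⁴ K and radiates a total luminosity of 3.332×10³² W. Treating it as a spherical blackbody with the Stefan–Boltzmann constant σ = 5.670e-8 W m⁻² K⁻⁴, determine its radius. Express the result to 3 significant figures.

L = 4πR²σT⁴ ⇒ R = √(L/(4πσT⁴)).
σT⁴ = 1.62105×10¹¹ W/m², so R = √(3.332×10³²/(4π×1.62105×10¹¹)) = 1.28×10¹⁰ m.

R ≈ 1.28×10¹⁰ m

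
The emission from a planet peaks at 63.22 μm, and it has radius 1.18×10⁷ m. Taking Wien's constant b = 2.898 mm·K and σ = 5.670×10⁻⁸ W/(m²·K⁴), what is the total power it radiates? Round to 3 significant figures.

Wien's law: T = b/λ_max = 2.898×10⁻³/6.322×10⁻⁵ = 45.8399 K.
Surface area A = 4πR² = 4π(1.18×10⁷ m)² = 1.74974×10¹⁵ m².
Then P = σAT⁴ = 5.670×10⁻⁸×1.74974×10¹⁵×(45.8399)⁴ = 4.38×10¹⁴ W.

P ≈ 4.38×10¹⁴ W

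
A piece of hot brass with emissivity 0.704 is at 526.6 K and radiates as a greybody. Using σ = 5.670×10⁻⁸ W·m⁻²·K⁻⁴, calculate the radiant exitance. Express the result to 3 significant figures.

I ≈ 3.07×10³ W/m²

Stefan–Boltzmann: I = εσT⁴ = 0.704 × 5.670×10⁻⁸ × (526.6)⁴ = 3.07×10³ W/m².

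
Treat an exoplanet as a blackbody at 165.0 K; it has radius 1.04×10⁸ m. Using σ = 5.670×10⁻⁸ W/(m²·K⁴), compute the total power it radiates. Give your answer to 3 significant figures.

Surface area A = 4πR² = 4π(1.04×10⁸ m)² = 1.35918×10¹⁷ m².
P = σAT⁴ = 5.670×10⁻⁸ × 1.35918×10¹⁷ × (165.0)⁴ = 5.71×10¹⁸ W.

P ≈ 5.71×10¹⁸ W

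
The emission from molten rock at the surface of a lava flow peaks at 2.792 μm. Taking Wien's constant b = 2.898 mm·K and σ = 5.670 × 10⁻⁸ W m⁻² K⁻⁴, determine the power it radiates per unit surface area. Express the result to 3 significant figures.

Wien's law: T = b/λ_max = 2.898×10⁻³/2.792×10⁻⁶ = 1037.97 K.
Then I = σT⁴ = 5.670×10⁻⁸×(1037.97)⁴ = 6.58×10⁴ W/m².

I ≈ 6.58×10⁴ W/m²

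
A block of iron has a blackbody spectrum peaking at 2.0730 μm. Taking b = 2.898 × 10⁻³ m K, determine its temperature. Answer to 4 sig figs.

T ≈ 1398 K

Wien's law gives T = b/λ_max = (2.898×10⁻³ m·K)/(2.0730×10⁻⁶ m) = 1398 K.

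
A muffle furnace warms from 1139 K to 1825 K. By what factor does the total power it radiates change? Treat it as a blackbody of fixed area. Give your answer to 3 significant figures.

P ∝ T⁴, so P₂/P₁ = (T₂/T₁)⁴ = (1825/1139)⁴ = (1.60228)⁴ = 6.59.

P₂/P₁ ≈ 6.59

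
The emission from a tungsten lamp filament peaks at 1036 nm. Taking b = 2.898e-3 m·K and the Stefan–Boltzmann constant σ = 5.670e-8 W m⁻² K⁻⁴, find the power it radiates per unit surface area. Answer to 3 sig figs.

Wien's law: T = b/λ_max = 2.898×10⁻³/1.036×10⁻⁶ = 2797.30 K.
Then I = σT⁴ = 5.670×10⁻⁸×(2797.30)⁴ = 3.47×10⁶ W/m².

I ≈ 3.47×10⁶ W/m²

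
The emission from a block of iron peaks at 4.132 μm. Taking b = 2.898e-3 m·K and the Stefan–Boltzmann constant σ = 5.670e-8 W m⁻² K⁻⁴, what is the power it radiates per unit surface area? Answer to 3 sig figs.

Wien's law: T = b/λ_max = 2.898×10⁻³/4.132×10⁻⁶ = 701.355 K.
Then I = σT⁴ = 5.670×10⁻⁸×(701.355)⁴ = 1.37×10⁴ W/m².

I ≈ 1.37×10⁴ W/m²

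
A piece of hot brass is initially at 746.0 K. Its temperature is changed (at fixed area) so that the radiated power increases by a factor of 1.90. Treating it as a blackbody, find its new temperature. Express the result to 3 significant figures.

P ∝ T⁴, so T₂/T₁ = (P₂/P₁)^(1/4) = (1.90)^(1/4) = 1.17405.
T₂ = 746.0 × 1.17405 = 876 K.

T₂ ≈ 876 K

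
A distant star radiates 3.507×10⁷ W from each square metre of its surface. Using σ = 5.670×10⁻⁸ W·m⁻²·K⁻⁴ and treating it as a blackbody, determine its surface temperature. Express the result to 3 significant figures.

I = σT⁴, so T = (I/σ)^(1/4) = (3.507×10⁷/(5.670×10⁻⁸))^(1/4) = 4.99×10³ K.

T ≈ 4.99×10³ K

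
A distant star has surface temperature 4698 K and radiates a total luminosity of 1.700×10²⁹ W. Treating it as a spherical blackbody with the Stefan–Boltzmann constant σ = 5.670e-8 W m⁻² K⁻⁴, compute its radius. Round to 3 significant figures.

R ≈ 2.21×10¹⁰ m

L = 4πR²σT⁴ ⇒ R = √(L/(4πσT⁴)).
σT⁴ = 2.76207×10⁷ W/m², so R = √(1.700×10²⁹/(4π×2.76207×10⁷)) = 2.21×10¹⁰ m.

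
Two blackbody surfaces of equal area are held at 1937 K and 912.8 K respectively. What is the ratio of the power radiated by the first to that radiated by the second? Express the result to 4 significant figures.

P₁/P₂ ≈ 20.28

With equal areas, P₁/P₂ = (T₁/T₂)⁴ = (1937/912.8)⁴ = 20.28.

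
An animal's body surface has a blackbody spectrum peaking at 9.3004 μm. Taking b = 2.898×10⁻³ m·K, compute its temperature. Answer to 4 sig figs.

T ≈ 311.6 K

Wien's law gives T = b/λ_max = (2.898×10⁻³ m·K)/(9.3004×10⁻⁶ m) = 311.6 K.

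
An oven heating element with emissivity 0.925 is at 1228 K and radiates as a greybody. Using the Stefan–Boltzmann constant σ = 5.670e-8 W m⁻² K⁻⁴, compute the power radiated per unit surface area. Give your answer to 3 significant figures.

I ≈ 1.19×10⁵ W/m²

Stefan–Boltzmann: I = εσT⁴ = 0.925 × 5.670×10⁻⁸ × (1228)⁴ = 1.19×10⁵ W/m².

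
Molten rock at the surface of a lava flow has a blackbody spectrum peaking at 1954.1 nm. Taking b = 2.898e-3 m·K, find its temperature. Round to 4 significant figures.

T ≈ 1483 K

Wien's law gives T = b/λ_max = (2.898×10⁻³ m·K)/(1.9541×10⁻⁶ m) = 1483 K.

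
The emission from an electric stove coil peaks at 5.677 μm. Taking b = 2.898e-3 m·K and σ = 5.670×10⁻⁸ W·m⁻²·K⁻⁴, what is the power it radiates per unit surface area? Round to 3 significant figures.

I ≈ 3.85×10³ W/m²

Wien's law: T = b/λ_max = 2.898×10⁻³/5.677×10⁻⁶ = 510.481 K.
Then I = σT⁴ = 5.670×10⁻⁸×(510.481)⁴ = 3.85×10³ W/m².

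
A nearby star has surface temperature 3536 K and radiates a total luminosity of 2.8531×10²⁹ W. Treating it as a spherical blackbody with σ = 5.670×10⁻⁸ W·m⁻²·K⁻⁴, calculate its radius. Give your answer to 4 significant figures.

L = 4πR²σT⁴ ⇒ R = √(L/(4πσT⁴)).
σT⁴ = 8.86405×10⁶ W/m², so R = √(2.8531×10²⁹/(4π×8.86405×10⁶)) = 5.061×10¹⁰ m.

R ≈ 5.061×10¹⁰ m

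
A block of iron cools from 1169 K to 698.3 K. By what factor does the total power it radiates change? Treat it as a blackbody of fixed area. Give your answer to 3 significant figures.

P₂/P₁ ≈ 0.127

P ∝ T⁴, so P₂/P₁ = (T₂/T₁)⁴ = (698.3/1169)⁴ = (0.597348)⁴ = 0.127.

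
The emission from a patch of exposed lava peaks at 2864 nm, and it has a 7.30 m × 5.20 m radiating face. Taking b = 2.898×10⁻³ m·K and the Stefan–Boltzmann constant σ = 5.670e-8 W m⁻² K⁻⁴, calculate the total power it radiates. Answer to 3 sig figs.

P ≈ 2.26×10⁶ W

Wien's law: T = b/λ_max = 2.898×10⁻³/2.864×10⁻⁶ = 1011.87 K.
Area A = 7.30 × 5.20 = 37.96 m².
Then P = σAT⁴ = 5.670×10⁻⁸×37.96×(1011.87)⁴ = 2.26×10⁶ W.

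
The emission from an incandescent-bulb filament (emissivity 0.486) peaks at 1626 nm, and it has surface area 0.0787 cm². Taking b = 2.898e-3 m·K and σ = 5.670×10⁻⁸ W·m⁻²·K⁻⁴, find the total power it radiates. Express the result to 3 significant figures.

Wien's law: T = b/λ_max = 2.898×10⁻³/1.626×10⁻⁶ = 1782.29 K.
Area A = 0.0787 cm² = 7.87×10⁻⁶ m².
Then P = εσAT⁴ = 0.486×5.670×10⁻⁸×7.87×10⁻⁶×(1782.29)⁴ = 2.19 W.

P ≈ 2.19 W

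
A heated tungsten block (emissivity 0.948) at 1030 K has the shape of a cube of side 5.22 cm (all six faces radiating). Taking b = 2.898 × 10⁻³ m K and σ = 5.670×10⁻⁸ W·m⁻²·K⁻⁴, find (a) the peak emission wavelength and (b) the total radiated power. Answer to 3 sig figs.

(a) λ_max = b/T = 2.898×10⁻³/1030 = 2.814×10⁻⁶ m = 2.81 μm.
Area A = 6s² = 6×(0.0522 m)² = 0.016349 m².
(b) P = εσAT⁴ = 0.948×5.670×10⁻⁸×0.016349×(1030)⁴ = 989 W.

λ_max ≈ 2.81 μm; P ≈ 989 W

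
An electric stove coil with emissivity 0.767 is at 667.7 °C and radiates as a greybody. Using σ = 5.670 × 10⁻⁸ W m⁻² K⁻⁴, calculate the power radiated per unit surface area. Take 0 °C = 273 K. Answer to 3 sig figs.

T = 667.7 °C + 273 = 940.7 K.
Stefan–Boltzmann: I = εσT⁴ = 0.767 × 5.670×10⁻⁸ × (940.7)⁴ = 3.41×10⁴ W/m².

I ≈ 3.41×10⁴ W/m²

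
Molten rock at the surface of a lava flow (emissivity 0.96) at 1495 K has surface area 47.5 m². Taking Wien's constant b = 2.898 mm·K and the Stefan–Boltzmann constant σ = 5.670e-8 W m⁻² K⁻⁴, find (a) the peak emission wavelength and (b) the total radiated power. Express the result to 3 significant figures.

(a) λ_max = b/T = 2.898×10⁻³/1495 = 1.938×10⁻⁶ m = 1.94 μm.
Area A = 47.5 m².
(b) P = εσAT⁴ = 0.96×5.670×10⁻⁸×47.5×(1495)⁴ = 1.29×10⁷ W.

λ_max ≈ 1.94 μm; P ≈ 1.29×10⁷ W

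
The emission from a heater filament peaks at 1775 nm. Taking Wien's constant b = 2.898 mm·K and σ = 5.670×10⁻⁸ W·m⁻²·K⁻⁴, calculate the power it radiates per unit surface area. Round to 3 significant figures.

Wien's law: T = b/λ_max = 2.898×10⁻³/1.775×10⁻⁶ = 1632.68 K.
Then I = σT⁴ = 5.670×10⁻⁸×(1632.68)⁴ = 4.03×10⁵ W/m².

I ≈ 4.03×10⁵ W/m²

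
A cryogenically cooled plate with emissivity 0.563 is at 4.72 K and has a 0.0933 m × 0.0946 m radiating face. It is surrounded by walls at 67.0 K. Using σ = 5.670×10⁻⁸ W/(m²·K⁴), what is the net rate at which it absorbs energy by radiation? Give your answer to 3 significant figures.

Net gain ≈ 5.68×10⁻³ W

Area A = 0.0933 × 0.0946 = 8.82618×10⁻³ m².
Net radiated power P_net = εσA(T⁴ − T₀⁴) = 0.563×5.670×10⁻⁸×8.82618×10⁻³×(4.72⁴ − 67.0⁴).
T⁴ − T₀⁴ = 496.327 − 2.01511×10⁷ = -2.01506×10⁷ K⁴, so P_net = -5.68×10⁻³ W — negative, meaning a net gain of 5.68×10⁻³ W.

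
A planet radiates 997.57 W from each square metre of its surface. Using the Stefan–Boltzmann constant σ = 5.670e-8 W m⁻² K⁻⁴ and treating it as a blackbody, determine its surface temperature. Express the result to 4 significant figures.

I = σT⁴, so T = (I/σ)^(1/4) = (997.57/(5.670×10⁻⁸))^(1/4) = 364.2 K.

T ≈ 364.2 K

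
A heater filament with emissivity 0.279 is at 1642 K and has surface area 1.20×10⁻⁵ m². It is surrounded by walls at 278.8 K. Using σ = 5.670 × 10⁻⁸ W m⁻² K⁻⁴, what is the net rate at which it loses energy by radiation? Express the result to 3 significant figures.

Net loss ≈ 1.38 W

Area A = 1.20×10⁻⁵ m².
Net radiated power P_net = εσA(T⁴ − T₀⁴) = 0.279×5.670×10⁻⁸×1.20×10⁻⁵×(1642⁴ − 278.8⁴).
T⁴ − T₀⁴ = 7.26930×10¹² − 6.04187×10⁹ = 7.26326×10¹² K⁴, so P_net = 1.38 W.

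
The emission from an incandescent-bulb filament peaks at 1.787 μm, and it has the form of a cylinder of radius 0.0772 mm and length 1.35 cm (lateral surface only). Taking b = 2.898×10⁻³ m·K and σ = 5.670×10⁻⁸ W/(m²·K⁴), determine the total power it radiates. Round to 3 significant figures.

Wien's law: T = b/λ_max = 2.898×10⁻³/1.787×10⁻⁶ = 1621.71 K.
Lateral area A = 2πrL = 2π×7.72×10⁻⁵×0.0135 = 6.54834×10⁻⁶ m².
Then P = σAT⁴ = 5.670×10⁻⁸×6.54834×10⁻⁶×(1621.71)⁴ = 2.57 W.

P ≈ 2.57 W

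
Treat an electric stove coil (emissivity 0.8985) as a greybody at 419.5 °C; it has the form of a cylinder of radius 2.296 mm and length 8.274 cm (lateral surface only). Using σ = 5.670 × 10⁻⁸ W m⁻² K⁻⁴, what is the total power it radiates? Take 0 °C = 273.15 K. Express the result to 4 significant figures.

P ≈ 14.00 W

T = 419.5 °C + 273.15 = 692.65 K.
Lateral area A = 2πrL = 2π×2.296×10⁻³×0.08274 = 1.19362×10⁻³ m².
P = εσAT⁴ = 0.8985 × 5.670×10⁻⁸ × 1.19362×10⁻³ × (692.65)⁴ = 14.00 W.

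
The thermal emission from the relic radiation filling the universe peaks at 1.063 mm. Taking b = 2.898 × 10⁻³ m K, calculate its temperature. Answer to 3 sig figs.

T ≈ 2.73 K

Wien's law gives T = b/λ_max = (2.898×10⁻³ m·K)/(1.063×10⁻³ m) = 2.73 K.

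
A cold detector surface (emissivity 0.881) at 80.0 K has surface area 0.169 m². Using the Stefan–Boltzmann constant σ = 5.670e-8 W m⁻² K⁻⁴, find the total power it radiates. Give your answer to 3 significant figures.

P ≈ 0.346 W

Area A = 0.169 m².
P = εσAT⁴ = 0.881 × 5.670×10⁻⁸ × 0.169 × (80.0)⁴ = 0.346 W.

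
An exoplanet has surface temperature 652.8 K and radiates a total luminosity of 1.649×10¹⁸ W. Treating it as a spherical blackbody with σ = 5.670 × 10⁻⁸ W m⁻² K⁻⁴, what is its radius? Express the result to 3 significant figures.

R ≈ 3.57×10⁶ m

L = 4πR²σT⁴ ⇒ R = √(L/(4πσT⁴)).
σT⁴ = 10296.8 W/m², so R = √(1.649×10¹⁸/(4π×10296.8)) = 3.57×10⁶ m.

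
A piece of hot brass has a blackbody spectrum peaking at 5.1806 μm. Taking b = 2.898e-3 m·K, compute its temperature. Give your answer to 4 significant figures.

T ≈ 559.4 K

Wien's law gives T = b/λ_max = (2.898×10⁻³ m·K)/(5.1806×10⁻⁶ m) = 559.4 K.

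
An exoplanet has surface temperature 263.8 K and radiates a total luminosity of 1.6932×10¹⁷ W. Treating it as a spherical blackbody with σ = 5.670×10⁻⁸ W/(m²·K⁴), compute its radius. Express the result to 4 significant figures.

R ≈ 7.005×10⁶ m

L = 4πR²σT⁴ ⇒ R = √(L/(4πσT⁴)).
σT⁴ = 274.588 W/m², so R = √(1.6932×10¹⁷/(4π×274.588)) = 7.005×10⁶ m.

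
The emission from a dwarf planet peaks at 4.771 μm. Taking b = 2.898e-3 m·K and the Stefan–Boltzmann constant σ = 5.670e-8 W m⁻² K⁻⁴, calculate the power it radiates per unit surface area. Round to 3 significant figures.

I ≈ 7.72×10³ W/m²

Wien's law: T = b/λ_max = 2.898×10⁻³/4.771×10⁻⁶ = 607.420 K.
Then I = σT⁴ = 5.670×10⁻⁸×(607.420)⁴ = 7.72×10³ W/m².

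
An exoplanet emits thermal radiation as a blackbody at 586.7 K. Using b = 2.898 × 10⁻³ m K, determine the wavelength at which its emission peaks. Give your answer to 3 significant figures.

Wien's displacement law: λ_max = b/T = (2.898×10⁻³ m·K)/(586.7 K) = 4.939×10⁻⁶ m.
That is 4.94 μm, in the infrared range.

λ_max ≈ 4.94 μm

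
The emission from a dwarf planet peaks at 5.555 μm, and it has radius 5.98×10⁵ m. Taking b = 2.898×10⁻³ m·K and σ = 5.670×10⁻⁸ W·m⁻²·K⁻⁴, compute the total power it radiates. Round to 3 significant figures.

Wien's law: T = b/λ_max = 2.898×10⁻³/5.555×10⁻⁶ = 521.692 K.
Surface area A = 4πR² = 4π(5.98×10⁵ m)² = 4.49378×10¹² m².
Then P = σAT⁴ = 5.670×10⁻⁸×4.49378×10¹²×(521.692)⁴ = 1.89×10¹⁶ W.

P ≈ 1.89×10¹⁶ W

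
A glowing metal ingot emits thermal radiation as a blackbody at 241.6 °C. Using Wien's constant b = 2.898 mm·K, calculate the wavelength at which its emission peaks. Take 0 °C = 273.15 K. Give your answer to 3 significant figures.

λ_max ≈ 5.63 μm

T = 241.6 °C + 273.15 = 514.75 K.
Wien's displacement law: λ_max = b/T = (2.898×10⁻³ m·K)/(514.75 K) = 5.630×10⁻⁶ m.
That is 5.63 μm, in the infrared range.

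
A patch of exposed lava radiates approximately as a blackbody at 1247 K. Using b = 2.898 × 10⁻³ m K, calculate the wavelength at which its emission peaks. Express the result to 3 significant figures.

Wien's displacement law: λ_max = b/T = (2.898×10⁻³ m·K)/(1247 K) = 2.324×10⁻⁶ m.
That is 2.32×10³ nm, in the infrared range.

λ_max ≈ 2.32×10³ nm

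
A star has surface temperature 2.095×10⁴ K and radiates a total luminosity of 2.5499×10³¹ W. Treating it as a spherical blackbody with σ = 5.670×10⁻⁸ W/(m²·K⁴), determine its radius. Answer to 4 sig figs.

L = 4πR²σT⁴ ⇒ R = √(L/(4πσT⁴)).
σT⁴ = 1.09224×10¹⁰ W/m², so R = √(2.5499×10³¹/(4π×1.09224×10¹⁰)) = 1.363×10¹⁰ m.

R ≈ 1.363×10¹⁰ m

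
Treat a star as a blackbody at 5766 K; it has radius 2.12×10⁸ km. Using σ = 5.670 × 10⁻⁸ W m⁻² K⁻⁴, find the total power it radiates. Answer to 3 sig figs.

P ≈ 3.54×10³¹ W

Surface area A = 4πR² = 4π(2.12×10¹¹ m)² = 5.64783×10²³ m².
P = σAT⁴ = 5.670×10⁻⁸ × 5.64783×10²³ × (5766)⁴ = 3.54×10³¹ W.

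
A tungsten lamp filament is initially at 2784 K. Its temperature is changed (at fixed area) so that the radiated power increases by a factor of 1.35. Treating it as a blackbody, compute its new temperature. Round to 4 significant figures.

P ∝ T⁴, so T₂/T₁ = (P₂/P₁)^(1/4) = (1.35)^(1/4) = 1.07791.
T₂ = 2784 × 1.07791 = 3001 K.

T₂ ≈ 3001 K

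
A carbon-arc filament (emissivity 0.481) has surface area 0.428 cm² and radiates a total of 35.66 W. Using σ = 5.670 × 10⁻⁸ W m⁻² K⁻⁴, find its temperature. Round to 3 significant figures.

Area A = 0.428 cm² = 4.28×10⁻⁵ m².
P = εσAT⁴ ⇒ T = (P/(εσA))^(1/4) = (35.66/(0.481×5.670×10⁻⁸×4.28×10⁻⁵))^(1/4) = 2.35×10³ K.

T ≈ 2.35×10³ K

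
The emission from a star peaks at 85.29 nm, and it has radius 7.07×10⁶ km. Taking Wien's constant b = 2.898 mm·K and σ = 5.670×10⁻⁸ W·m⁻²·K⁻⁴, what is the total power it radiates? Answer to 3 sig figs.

P ≈ 4.75×10³¹ W

Wien's law: T = b/λ_max = 2.898×10⁻³/8.529×10⁻⁸ = 33978.2 K.
Surface area A = 4πR² = 4π(7.07×10⁹ m)² = 6.28129×10²⁰ m².
Then P = σAT⁴ = 5.670×10⁻⁸×6.28129×10²⁰×(33978.2)⁴ = 4.75×10³¹ W.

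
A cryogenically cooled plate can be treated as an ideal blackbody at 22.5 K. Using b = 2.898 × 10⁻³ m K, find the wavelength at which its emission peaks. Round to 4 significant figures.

λ_max ≈ 128.8 μm

Wien's displacement law: λ_max = b/T = (2.898×10⁻³ m·K)/(22.5 K) = 1.2880×10⁻⁴ m.
That is 128.8 μm, in the infrared range.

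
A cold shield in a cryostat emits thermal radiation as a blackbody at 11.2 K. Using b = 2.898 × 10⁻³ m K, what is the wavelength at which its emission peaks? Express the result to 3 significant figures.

λ_max ≈ 2.59×10⁻⁴ m

Wien's displacement law: λ_max = b/T = (2.898×10⁻³ m·K)/(11.2 K) = 2.588×10⁻⁴ m.
That is 2.59×10⁻⁴ m, in the infrared range.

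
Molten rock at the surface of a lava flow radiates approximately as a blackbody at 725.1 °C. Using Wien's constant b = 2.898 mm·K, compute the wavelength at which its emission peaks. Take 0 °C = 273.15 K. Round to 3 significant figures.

λ_max ≈ 2.90×10³ nm

T = 725.1 °C + 273.15 = 998.25 K.
Wien's displacement law: λ_max = b/T = (2.898×10⁻³ m·K)/(998.25 K) = 2.903×10⁻⁶ m.
That is 2.90×10³ nm, in the infrared range.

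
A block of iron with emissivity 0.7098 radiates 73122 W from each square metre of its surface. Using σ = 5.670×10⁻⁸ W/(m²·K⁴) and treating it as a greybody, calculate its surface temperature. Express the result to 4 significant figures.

T ≈ 1161 K

I = εσT⁴, so T = (I/εσ)^(1/4) = (73122/(0.7098×5.670×10⁻⁸))^(1/4) = 1161 K.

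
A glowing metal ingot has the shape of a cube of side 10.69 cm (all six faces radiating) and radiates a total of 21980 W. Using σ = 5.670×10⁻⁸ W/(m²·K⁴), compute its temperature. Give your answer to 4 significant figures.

T ≈ 1542 K

Area A = 6s² = 6×(0.1069 m)² = 0.0685657 m².
P = σAT⁴ ⇒ T = (P/(σA))^(1/4) = (21980/(5.670×10⁻⁸×0.0685657))^(1/4) = 1542 K.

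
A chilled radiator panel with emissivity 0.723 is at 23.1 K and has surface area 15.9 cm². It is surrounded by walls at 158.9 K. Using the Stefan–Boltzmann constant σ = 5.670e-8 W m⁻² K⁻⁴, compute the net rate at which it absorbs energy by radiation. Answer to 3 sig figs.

Net gain ≈ 0.0415 W

Area A = 15.9 cm² = 1.59×10⁻³ m².
Net radiated power P_net = εσA(T⁴ − T₀⁴) = 0.723×5.670×10⁻⁸×1.59×10⁻³×(23.1⁴ − 158.9⁴).
T⁴ − T₀⁴ = 2.84740×10⁵ − 6.37523×10⁸ = -6.37238×10⁸ K⁴, so P_net = -0.0415 W — negative, meaning a net gain of 0.0415 W.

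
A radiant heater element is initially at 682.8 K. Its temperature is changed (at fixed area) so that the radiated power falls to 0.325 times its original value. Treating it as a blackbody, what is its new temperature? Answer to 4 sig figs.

T₂ ≈ 515.5 K

P ∝ T⁴, so T₂/T₁ = (P₂/P₁)^(1/4) = (0.325)^(1/4) = 0.755042.
T₂ = 682.8 × 0.755042 = 515.5 K.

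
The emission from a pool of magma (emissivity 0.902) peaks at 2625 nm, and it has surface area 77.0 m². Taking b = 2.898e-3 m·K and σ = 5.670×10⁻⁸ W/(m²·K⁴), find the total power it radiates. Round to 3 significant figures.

Wien's law: T = b/λ_max = 2.898×10⁻³/2.625×10⁻⁶ = 1104.00 K.
Area A = 77.0 m².
Then P = εσAT⁴ = 0.902×5.670×10⁻⁸×77.0×(1104.00)⁴ = 5.85×10⁶ W.

P ≈ 5.85×10⁶ W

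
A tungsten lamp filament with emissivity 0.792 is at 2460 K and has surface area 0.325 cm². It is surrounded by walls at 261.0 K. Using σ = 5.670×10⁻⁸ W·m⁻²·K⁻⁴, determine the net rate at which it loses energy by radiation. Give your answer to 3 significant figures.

Area A = 0.325 cm² = 3.25×10⁻⁵ m².
Net radiated power P_net = εσA(T⁴ − T₀⁴) = 0.792×5.670×10⁻⁸×3.25×10⁻⁵×(2460⁴ − 261.0⁴).
T⁴ − T₀⁴ = 3.66219×10¹³ − 4.64047×10⁹ = 3.66173×10¹³ K⁴, so P_net = 53.4 W.

Net loss ≈ 53.4 W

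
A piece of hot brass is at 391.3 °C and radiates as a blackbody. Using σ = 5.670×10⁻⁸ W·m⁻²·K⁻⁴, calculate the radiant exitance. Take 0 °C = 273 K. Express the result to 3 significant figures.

T = 391.3 °C + 273 = 664.3 K.
Stefan–Boltzmann: I = σT⁴ = 5.670×10⁻⁸ × (664.3)⁴ = 1.10×10⁴ W/m².

I ≈ 1.10×10⁴ W/m²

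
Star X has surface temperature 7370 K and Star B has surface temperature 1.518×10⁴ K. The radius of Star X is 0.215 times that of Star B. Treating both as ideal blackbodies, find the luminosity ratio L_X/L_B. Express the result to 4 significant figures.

L ∝ R²T⁴, so L_X/L_B = (R_X/R_B)²(T_X/T_B)⁴ = (0.215)² × (7370/1.518×10⁴)⁴ = 0.046225 × 0.0555626 = 2.568×10⁻³.

L_X/L_B ≈ 2.568×10⁻³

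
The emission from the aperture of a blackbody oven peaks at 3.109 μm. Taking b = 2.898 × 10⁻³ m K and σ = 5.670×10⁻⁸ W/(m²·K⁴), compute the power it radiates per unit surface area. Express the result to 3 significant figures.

I ≈ 4.28×10⁴ W/m²

Wien's law: T = b/λ_max = 2.898×10⁻³/3.109×10⁻⁶ = 932.133 K.
Then I = σT⁴ = 5.670×10⁻⁸×(932.133)⁴ = 4.28×10⁴ W/m².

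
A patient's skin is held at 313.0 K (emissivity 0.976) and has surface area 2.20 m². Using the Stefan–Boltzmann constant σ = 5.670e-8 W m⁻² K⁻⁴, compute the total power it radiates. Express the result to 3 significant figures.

P ≈ 1.17×10³ W

Area A = 2.20 m².
P = εσAT⁴ = 0.976 × 5.670×10⁻⁸ × 2.20 × (313.0)⁴ = 1.17×10³ W.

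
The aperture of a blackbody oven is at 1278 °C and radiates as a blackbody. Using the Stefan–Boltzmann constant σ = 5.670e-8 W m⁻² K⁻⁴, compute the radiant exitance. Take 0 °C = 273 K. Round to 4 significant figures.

T = 1278 °C + 273 = 1551 K.
Stefan–Boltzmann: I = σT⁴ = 5.670×10⁻⁸ × (1551)⁴ = 3.281×10⁵ W/m².

I ≈ 3.281×10⁵ W/m²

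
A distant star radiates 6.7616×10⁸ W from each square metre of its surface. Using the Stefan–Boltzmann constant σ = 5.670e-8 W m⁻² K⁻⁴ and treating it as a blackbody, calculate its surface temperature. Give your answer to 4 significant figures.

I = σT⁴, so T = (I/σ)^(1/4) = (6.7616×10⁸/(5.670×10⁻⁸))^(1/4) = 1.045×10⁴ K.

T ≈ 1.045×10⁴ K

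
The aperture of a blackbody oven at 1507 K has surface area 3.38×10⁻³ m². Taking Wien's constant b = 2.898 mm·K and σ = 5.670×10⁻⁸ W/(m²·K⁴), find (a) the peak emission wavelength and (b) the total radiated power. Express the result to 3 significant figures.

λ_max ≈ 1.92×10³ nm; P ≈ 988 W

(a) λ_max = b/T = 2.898×10⁻³/1507 = 1.923×10⁻⁶ m = 1.92×10³ nm.
Area A = 3.38×10⁻³ m².
(b) P = σAT⁴ = 5.670×10⁻⁸×3.38×10⁻³×(1507)⁴ = 988 W.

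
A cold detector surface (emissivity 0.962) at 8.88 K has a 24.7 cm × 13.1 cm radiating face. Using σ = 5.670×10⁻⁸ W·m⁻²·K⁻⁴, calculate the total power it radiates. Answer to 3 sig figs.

Area A = 0.247 × 0.131 = 0.032357 m².
P = εσAT⁴ = 0.962 × 5.670×10⁻⁸ × 0.032357 × (8.88)⁴ = 1.10×10⁻⁵ W.

P ≈ 1.10×10⁻⁵ W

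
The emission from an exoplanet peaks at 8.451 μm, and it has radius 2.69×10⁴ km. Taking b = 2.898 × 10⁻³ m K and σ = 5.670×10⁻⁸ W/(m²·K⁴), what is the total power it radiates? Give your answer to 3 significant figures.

P ≈ 7.13×10¹⁸ W

Wien's law: T = b/λ_max = 2.898×10⁻³/8.451×10⁻⁶ = 342.918 K.
Surface area A = 4πR² = 4π(2.69×10⁷ m)² = 9.09315×10¹⁵ m².
Then P = σAT⁴ = 5.670×10⁻⁸×9.09315×10¹⁵×(342.918)⁴ = 7.13×10¹⁸ W.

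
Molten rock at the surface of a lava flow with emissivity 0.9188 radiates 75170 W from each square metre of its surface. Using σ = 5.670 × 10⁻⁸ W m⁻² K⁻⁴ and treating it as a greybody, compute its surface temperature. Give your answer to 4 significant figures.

T ≈ 1096 K

I = εσT⁴, so T = (I/εσ)^(1/4) = (75170/(0.9188×5.670×10⁻⁸))^(1/4) = 1096 K.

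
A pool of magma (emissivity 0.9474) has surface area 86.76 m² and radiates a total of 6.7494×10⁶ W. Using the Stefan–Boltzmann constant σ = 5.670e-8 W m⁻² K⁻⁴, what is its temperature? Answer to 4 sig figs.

Area A = 86.76 m².
P = εσAT⁴ ⇒ T = (P/(εσA))^(1/4) = (6.7494×10⁶/(0.9474×5.670×10⁻⁸×86.76))^(1/4) = 1097 K.

T ≈ 1097 K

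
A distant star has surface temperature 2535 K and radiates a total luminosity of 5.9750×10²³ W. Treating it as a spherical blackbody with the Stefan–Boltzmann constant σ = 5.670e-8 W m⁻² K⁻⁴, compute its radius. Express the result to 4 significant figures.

L = 4πR²σT⁴ ⇒ R = √(L/(4πσT⁴)).
σT⁴ = 2.34150×10⁶ W/m², so R = √(5.9750×10²³/(4π×2.34150×10⁶)) = 1.425×10⁸ m.

R ≈ 1.425×10⁸ m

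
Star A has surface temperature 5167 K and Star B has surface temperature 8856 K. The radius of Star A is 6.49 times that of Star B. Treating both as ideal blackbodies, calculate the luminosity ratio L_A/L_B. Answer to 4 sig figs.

L ∝ R²T⁴, so L_A/L_B = (R_A/R_B)²(T_A/T_B)⁴ = (6.49)² × (5167/8856)⁴ = 42.1201 × 0.115879 = 4.881.

L_A/L_B ≈ 4.881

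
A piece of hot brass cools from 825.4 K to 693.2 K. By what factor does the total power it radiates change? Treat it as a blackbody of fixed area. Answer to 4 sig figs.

P₂/P₁ ≈ 0.4975

P ∝ T⁴, so P₂/P₁ = (T₂/T₁)⁴ = (693.2/825.4)⁴ = (0.839835)⁴ = 0.4975.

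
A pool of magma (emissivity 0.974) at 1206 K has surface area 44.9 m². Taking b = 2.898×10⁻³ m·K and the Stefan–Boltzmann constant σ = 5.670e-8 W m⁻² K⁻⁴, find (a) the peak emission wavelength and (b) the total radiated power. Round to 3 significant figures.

(a) λ_max = b/T = 2.898×10⁻³/1206 = 2.403×10⁻⁶ m = 2.40 μm.
Area A = 44.9 m².
(b) P = εσAT⁴ = 0.974×5.670×10⁻⁸×44.9×(1206)⁴ = 5.25×10⁶ W.

λ_max ≈ 2.40 μm; P ≈ 5.25×10⁶ W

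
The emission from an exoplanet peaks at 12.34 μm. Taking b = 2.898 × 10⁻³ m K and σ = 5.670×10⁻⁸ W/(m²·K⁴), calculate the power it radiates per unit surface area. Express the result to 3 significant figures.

I ≈ 172 W/m²

Wien's law: T = b/λ_max = 2.898×10⁻³/1.234×10⁻⁵ = 234.846 K.
Then I = σT⁴ = 5.670×10⁻⁸×(234.846)⁴ = 172 W/m².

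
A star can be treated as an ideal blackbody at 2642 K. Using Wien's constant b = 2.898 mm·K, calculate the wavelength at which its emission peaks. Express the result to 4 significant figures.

λ_max ≈ 1097 nm

Wien's displacement law: λ_max = b/T = (2.898×10⁻³ m·K)/(2642 K) = 1.0969×10⁻⁶ m.
That is 1097 nm, in the infrared range.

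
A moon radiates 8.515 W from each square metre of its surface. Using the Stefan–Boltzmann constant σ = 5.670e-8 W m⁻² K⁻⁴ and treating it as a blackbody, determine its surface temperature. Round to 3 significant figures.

T ≈ 111 K

I = σT⁴, so T = (I/σ)^(1/4) = (8.515/(5.670×10⁻⁸))^(1/4) = 111 K.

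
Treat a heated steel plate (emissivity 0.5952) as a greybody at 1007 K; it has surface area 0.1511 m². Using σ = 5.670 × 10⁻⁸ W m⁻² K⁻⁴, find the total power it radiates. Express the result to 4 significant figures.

P ≈ 5244 W

Area A = 0.1511 m².
P = εσAT⁴ = 0.5952 × 5.670×10⁻⁸ × 0.1511 × (1007)⁴ = 5244 W.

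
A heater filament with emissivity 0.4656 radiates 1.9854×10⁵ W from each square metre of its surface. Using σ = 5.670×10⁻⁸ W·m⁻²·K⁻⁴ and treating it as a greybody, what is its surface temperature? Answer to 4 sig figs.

T ≈ 1656 K

I = εσT⁴, so T = (I/εσ)^(1/4) = (1.9854×10⁵/(0.4656×5.670×10⁻⁸))^(1/4) = 1656 K.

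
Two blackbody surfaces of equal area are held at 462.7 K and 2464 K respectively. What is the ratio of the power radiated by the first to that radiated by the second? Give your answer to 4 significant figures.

With equal areas, P₁/P₂ = (T₁/T₂)⁴ = (462.7/2464)⁴ = 1.243×10⁻³.

P₁/P₂ ≈ 1.243×10⁻³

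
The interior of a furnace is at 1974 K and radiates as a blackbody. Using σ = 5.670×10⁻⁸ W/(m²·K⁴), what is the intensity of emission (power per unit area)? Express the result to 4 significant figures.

Stefan–Boltzmann: I = σT⁴ = 5.670×10⁻⁸ × (1974)⁴ = 8.609×10⁵ W/m².

I ≈ 8.609×10⁵ W/m²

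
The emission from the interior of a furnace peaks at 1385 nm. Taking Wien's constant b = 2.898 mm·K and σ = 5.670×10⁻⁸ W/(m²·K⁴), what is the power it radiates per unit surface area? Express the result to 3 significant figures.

I ≈ 1.09×10⁶ W/m²

Wien's law: T = b/λ_max = 2.898×10⁻³/1.385×10⁻⁶ = 2092.42 K.
Then I = σT⁴ = 5.670×10⁻⁸×(2092.42)⁴ = 1.09×10⁶ W/m².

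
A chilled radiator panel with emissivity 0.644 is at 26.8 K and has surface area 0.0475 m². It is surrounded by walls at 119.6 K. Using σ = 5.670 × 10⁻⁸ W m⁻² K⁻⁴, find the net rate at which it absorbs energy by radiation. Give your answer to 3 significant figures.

Net gain ≈ 0.354 W

Area A = 0.0475 m².
Net radiated power P_net = εσA(T⁴ − T₀⁴) = 0.644×5.670×10⁻⁸×0.0475×(26.8⁴ − 119.6⁴).
T⁴ − T₀⁴ = 5.15869×10⁵ − 2.04609×10⁸ = -2.04093×10⁸ K⁴, so P_net = -0.354 W — negative, meaning a net gain of 0.354 W.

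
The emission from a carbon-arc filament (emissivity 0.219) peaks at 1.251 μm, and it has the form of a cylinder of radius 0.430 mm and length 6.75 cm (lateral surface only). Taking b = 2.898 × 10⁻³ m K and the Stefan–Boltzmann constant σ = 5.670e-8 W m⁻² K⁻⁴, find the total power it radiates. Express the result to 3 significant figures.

Wien's law: T = b/λ_max = 2.898×10⁻³/1.251×10⁻⁶ = 2316.55 K.
Lateral area A = 2πrL = 2π×4.30×10⁻⁴×0.0675 = 1.82369×10⁻⁴ m².
Then P = εσAT⁴ = 0.219×5.670×10⁻⁸×1.82369×10⁻⁴×(2316.55)⁴ = 65.2 W.

P ≈ 65.2 W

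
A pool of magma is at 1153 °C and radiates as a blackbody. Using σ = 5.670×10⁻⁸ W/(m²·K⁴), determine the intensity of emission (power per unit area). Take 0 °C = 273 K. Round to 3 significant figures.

T = 1153 °C + 273 = 1426 K.
Stefan–Boltzmann: I = σT⁴ = 5.670×10⁻⁸ × (1426)⁴ = 2.34×10⁵ W/m².

I ≈ 2.34×10⁵ W/m²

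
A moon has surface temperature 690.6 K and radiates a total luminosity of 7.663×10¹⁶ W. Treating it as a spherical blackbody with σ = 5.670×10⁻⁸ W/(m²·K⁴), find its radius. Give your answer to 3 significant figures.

L = 4πR²σT⁴ ⇒ R = √(L/(4πσT⁴)).
σT⁴ = 12897.0 W/m², so R = √(7.663×10¹⁶/(4π×12897.0)) = 6.88×10⁵ m.

R ≈ 6.88×10⁵ m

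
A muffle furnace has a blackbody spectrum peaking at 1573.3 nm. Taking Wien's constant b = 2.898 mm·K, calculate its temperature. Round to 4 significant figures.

T ≈ 1842 K

Wien's law gives T = b/λ_max = (2.898×10⁻³ m·K)/(1.5733×10⁻⁶ m) = 1842 K.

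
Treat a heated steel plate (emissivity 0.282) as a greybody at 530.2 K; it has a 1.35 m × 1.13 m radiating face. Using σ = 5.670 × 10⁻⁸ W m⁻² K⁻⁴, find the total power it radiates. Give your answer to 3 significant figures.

Area A = 1.35 × 1.13 = 1.5255 m².
P = εσAT⁴ = 0.282 × 5.670×10⁻⁸ × 1.5255 × (530.2)⁴ = 1.93×10³ W.

P ≈ 1.93×10³ W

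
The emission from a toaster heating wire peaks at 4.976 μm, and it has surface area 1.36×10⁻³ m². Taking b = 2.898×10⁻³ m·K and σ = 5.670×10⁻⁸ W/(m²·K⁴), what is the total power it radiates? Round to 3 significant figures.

Wien's law: T = b/λ_max = 2.898×10⁻³/4.976×10⁻⁶ = 582.395 K.
Area A = 1.36×10⁻³ m².
Then P = σAT⁴ = 5.670×10⁻⁸×1.36×10⁻³×(582.395)⁴ = 8.87 W.

P ≈ 8.87 W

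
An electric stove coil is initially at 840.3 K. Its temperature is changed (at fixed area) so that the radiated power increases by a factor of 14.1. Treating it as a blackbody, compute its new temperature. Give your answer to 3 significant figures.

P ∝ T⁴, so T₂/T₁ = (P₂/P₁)^(1/4) = (14.1)^(1/4) = 1.93778.
T₂ = 840.3 × 1.93778 = 1.63×10³ K.

T₂ ≈ 1.63×10³ K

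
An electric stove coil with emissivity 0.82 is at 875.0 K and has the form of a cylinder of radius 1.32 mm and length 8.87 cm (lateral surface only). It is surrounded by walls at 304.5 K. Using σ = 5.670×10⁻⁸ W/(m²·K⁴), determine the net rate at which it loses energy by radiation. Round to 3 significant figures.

Lateral area A = 2πrL = 2π×1.32×10⁻³×0.0887 = 7.35660×10⁻⁴ m².
Net radiated power P_net = εσA(T⁴ − T₀⁴) = 0.82×5.670×10⁻⁸×7.35660×10⁻⁴×(875.0⁴ − 304.5⁴).
T⁴ − T₀⁴ = 5.86182×10¹¹ − 8.59704×10⁹ = 5.77585×10¹¹ K⁴, so P_net = 19.8 W.

Net loss ≈ 19.8 W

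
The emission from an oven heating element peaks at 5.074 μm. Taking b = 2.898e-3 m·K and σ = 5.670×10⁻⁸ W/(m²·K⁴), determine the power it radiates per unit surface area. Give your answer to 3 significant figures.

I ≈ 6.03×10³ W/m²

Wien's law: T = b/λ_max = 2.898×10⁻³/5.074×10⁻⁶ = 571.147 K.
Then I = σT⁴ = 5.670×10⁻⁸×(571.147)⁴ = 6.03×10³ W/m².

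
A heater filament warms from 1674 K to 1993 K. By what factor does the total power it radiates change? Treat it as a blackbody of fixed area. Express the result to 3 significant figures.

P₂/P₁ ≈ 2.01

P ∝ T⁴, so P₂/P₁ = (T₂/T₁)⁴ = (1993/1674)⁴ = (1.19056)⁴ = 2.01.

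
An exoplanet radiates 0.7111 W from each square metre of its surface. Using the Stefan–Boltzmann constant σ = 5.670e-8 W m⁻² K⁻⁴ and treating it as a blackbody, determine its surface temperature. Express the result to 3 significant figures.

I = σT⁴, so T = (I/σ)^(1/4) = (0.7111/(5.670×10⁻⁸))^(1/4) = 59.5 K.

T ≈ 59.5 K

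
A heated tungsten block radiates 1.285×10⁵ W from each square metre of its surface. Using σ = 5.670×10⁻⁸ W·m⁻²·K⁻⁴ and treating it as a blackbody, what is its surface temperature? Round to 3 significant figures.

T ≈ 1.23×10³ K

I = σT⁴, so T = (I/σ)^(1/4) = (1.285×10⁵/(5.670×10⁻⁸))^(1/4) = 1.23×10³ K.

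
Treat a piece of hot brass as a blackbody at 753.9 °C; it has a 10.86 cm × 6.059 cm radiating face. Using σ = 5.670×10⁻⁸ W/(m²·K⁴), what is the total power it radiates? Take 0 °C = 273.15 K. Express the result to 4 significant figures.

T = 753.9 °C + 273.15 = 1027.05 K.
Area A = 0.1086 × 0.06059 = 6.58007×10⁻³ m².
P = σAT⁴ = 5.670×10⁻⁸ × 6.58007×10⁻³ × (1027.05)⁴ = 415.1 W.

P ≈ 415.1 W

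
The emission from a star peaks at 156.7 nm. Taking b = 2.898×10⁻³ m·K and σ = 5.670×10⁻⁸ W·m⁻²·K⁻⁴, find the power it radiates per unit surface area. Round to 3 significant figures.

I ≈ 6.63×10⁹ W/m²

Wien's law: T = b/λ_max = 2.898×10⁻³/1.567×10⁻⁷ = 18493.9 K.
Then I = σT⁴ = 5.670×10⁻⁸×(18493.9)⁴ = 6.63×10⁹ W/m².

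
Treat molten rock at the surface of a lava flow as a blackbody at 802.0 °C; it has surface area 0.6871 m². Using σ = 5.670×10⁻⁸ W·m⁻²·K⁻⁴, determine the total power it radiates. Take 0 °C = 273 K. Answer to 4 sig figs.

T = 802.0 °C + 273 = 1075.0 K.
Area A = 0.6871 m².
P = σAT⁴ = 5.670×10⁻⁸ × 0.6871 × (1075.0)⁴ = 5.203×10⁴ W.

P ≈ 5.203×10⁴ W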